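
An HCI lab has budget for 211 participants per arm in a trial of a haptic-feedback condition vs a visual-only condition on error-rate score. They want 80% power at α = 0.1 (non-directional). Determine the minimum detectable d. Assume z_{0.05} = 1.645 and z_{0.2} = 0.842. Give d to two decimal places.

For two independent groups of n = 211 each: d_min = (z_{α/2} + z_β)·√(2/n).
z-sum = 1.645 + 0.842 = 2.487.
d_min = 2.487 × √(2/211) = 2.487 × 0.0974 = 0.242.

d_min ≈ 0.24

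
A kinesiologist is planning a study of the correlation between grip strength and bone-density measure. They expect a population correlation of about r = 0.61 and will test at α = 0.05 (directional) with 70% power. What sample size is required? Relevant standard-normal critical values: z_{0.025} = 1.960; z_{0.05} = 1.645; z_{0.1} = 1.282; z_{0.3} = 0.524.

n = 13

Fisher's z: C = ½·ln((1+r)/(1−r)) = ½·ln(4.1282) = 0.7089.
n = ((z_{α} + z_β)/C)² + 3.
(1.645 + 0.524) / 0.7089 = 2.169 / 0.7089 = 3.060.
n = 3.060² + 3 = 9.36 + 3 = 12.4.
Round up.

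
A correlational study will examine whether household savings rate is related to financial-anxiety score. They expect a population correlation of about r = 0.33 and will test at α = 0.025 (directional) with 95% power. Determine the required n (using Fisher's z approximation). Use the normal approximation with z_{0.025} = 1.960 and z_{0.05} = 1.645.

Fisher's z: C = ½·ln((1+r)/(1−r)) = ½·ln(1.9851) = 0.3428.
n = ((z_{α} + z_β)/C)² + 3.
(1.960 + 1.645) / 0.3428 = 3.605 / 0.3428 = 10.516.
n = 10.516² + 3 = 110.59 + 3 = 113.6.
Round up.

n = 114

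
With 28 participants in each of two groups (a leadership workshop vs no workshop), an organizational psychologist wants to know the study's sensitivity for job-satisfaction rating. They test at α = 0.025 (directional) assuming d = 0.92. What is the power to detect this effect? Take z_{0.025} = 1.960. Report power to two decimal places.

For two equal groups, power = Φ(d·√(n/2) − z_{α}).
d·√(n/2) = 0.92 × √(28/2) = 0.92 × 3.742 = 3.442.
z_β = 3.442 − 1.960 = 1.482.
Power = Φ(1.482) = 0.931.

power ≈ 0.93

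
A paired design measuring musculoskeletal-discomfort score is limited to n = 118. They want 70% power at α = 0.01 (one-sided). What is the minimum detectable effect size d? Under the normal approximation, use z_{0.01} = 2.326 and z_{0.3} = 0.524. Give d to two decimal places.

d_min ≈ 0.26

For a single sample (or paired design) of n = 118: d_min = (z_{α} + z_β)/√n.
z-sum = 2.326 + 0.524 = 2.850.
d_min = 2.850 / √118 = 2.850 / 10.863 = 0.262.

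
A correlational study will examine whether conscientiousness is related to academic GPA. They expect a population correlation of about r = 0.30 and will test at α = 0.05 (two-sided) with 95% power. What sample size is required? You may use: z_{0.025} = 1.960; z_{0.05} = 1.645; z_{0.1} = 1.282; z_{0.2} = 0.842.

n = 139

Fisher's z: C = ½·ln((1+r)/(1−r)) = ½·ln(1.8571) = 0.3095.
n = ((z_{α/2} + z_β)/C)² + 3.
(1.960 + 1.645) / 0.3095 = 3.605 / 0.3095 = 11.648.
n = 11.648² + 3 = 135.67 + 3 = 138.7.
Round up.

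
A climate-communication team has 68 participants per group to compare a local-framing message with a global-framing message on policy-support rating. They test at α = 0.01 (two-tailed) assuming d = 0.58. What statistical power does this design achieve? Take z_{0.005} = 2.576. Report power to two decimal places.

For two equal groups, power = Φ(d·√(n/2) − z_{α/2}).
d·√(n/2) = 0.58 × √(68/2) = 0.58 × 5.831 = 3.382.
z_β = 3.382 − 2.576 = 0.806.
Power = Φ(0.806) = 0.790.

power ≈ 0.79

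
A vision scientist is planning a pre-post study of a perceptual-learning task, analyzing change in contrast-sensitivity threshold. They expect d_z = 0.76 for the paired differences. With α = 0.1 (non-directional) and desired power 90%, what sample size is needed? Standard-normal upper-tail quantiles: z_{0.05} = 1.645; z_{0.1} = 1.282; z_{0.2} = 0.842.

n = 15 pairs

For a paired (one-sample on differences) test: n = ((z_{α/2} + z_β) / d)².
z_{α/2} + z_β = 1.645 + 1.282 = 2.927.
n = (2.927 / 0.76)² = 3.851² = 14.83.
Round up.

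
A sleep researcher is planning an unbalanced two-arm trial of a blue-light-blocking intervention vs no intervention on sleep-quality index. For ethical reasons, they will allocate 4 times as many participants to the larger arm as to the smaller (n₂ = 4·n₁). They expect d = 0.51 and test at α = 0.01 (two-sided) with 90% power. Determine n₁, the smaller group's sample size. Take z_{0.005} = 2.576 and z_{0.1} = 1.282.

With allocation ratio k = n₂/n₁ = 4, Var(x̄₁−x̄₂) = σ²(1/n₁ + 1/(k·n₁)) = σ²·(k+1)/(k·n₁).
So n₁ = (1 + 1/k)·((z_{α/2} + z_β)/d)² = 1.250 × (3.858/0.51)².
n₁ = 1.250 × 57.22 = 71.5.
Round up: n₁ = 72, giving n₂ = 4 × 72 = 288.

n₁ = 72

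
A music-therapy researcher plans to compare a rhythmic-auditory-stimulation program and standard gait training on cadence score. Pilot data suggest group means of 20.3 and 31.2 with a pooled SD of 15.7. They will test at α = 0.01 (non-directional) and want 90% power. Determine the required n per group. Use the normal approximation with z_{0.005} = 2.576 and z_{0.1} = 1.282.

Cohen's d = |M₁ − M₂| / SD_pooled = |20.3 − 31.2| / 15.7 = 10.9 / 15.7 = 0.694.
For two independent groups with equal n: n = 2·((z_{α/2} + z_β) / d)².
z_{α/2} + z_β = 2.576 + 1.282 = 3.858.
n = 2 × (3.858 / 0.694)² = 2 × 5.559² = 2 × 30.90 = 61.8.
Round up to the next whole participant.

n = 62 per group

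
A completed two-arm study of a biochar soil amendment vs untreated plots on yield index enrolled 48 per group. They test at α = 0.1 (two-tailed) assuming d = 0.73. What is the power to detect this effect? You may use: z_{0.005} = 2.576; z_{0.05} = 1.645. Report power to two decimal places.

power ≈ 0.97

For two equal groups, power = Φ(d·√(n/2) − z_{α/2}).
d·√(n/2) = 0.73 × √(48/2) = 0.73 × 4.899 = 3.576.
z_β = 3.576 − 1.645 = 1.931.
Power = Φ(1.931) = 0.973.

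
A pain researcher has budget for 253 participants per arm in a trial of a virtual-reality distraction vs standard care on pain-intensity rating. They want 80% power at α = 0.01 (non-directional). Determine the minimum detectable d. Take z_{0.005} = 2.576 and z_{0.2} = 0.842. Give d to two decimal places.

For two independent groups of n = 253 each: d_min = (z_{α/2} + z_β)·√(2/n).
z-sum = 2.576 + 0.842 = 3.418.
d_min = 3.418 × √(2/253) = 3.418 × 0.0889 = 0.304.

d_min ≈ 0.30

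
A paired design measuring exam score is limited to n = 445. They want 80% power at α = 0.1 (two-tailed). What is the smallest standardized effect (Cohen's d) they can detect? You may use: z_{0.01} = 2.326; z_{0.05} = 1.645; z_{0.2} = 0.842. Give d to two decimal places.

For a single sample (or paired design) of n = 445: d_min = (z_{α/2} + z_β)/√n.
z-sum = 1.645 + 0.842 = 2.487.
d_min = 2.487 / √445 = 2.487 / 21.095 = 0.118.

d_min ≈ 0.12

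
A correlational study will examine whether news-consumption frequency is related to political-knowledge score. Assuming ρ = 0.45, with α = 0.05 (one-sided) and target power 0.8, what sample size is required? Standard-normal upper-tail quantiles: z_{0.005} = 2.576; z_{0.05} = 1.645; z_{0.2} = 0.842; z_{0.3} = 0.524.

n = 30

Fisher's z: C = ½·ln((1+r)/(1−r)) = ½·ln(2.6364) = 0.4847.
n = ((z_{α} + z_β)/C)² + 3.
(1.645 + 0.842) / 0.4847 = 2.487 / 0.4847 = 5.131.
n = 5.131² + 3 = 26.33 + 3 = 29.3.
Round up.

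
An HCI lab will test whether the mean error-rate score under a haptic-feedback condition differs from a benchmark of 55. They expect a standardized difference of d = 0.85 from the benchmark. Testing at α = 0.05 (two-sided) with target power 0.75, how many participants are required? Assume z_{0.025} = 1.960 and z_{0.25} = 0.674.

For a one-sample test: n = ((z_{α/2} + z_β) / d)².
z_{α/2} + z_β = 1.960 + 0.674 = 2.634.
n = (2.634 / 0.85)² = 3.099² = 9.60.
Round up.

n = 10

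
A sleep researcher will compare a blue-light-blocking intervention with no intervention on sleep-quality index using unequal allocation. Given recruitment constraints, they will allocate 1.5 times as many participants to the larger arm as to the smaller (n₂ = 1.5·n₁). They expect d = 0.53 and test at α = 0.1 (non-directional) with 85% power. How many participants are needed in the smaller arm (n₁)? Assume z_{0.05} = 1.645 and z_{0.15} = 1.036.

n₁ = 43

With allocation ratio k = n₂/n₁ = 1.5, Var(x̄₁−x̄₂) = σ²(1/n₁ + 1/(k·n₁)) = σ²·(k+1)/(k·n₁).
So n₁ = (1 + 1/k)·((z_{α/2} + z_β)/d)² = 1.667 × (2.681/0.53)².
n₁ = 1.667 × 25.59 = 42.6.
Round up: n₁ = 43, giving n₂ = ⌈1.5 × 43⌉ = ⌈64.5⌉ = 65.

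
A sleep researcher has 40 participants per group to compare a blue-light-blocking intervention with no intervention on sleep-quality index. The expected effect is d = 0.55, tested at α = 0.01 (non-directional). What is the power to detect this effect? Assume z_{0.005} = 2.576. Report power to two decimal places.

power ≈ 0.45

For two equal groups, power = Φ(d·√(n/2) − z_{α/2}).
d·√(n/2) = 0.55 × √(40/2) = 0.55 × 4.472 = 2.460.
z_β = 2.460 − 2.576 = -0.116.
Power = Φ(-0.116) = 0.454.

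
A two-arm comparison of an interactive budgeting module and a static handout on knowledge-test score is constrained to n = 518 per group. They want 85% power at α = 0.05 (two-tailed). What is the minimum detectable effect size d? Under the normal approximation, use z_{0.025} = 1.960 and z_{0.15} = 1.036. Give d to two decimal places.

d_min ≈ 0.19

For two independent groups of n = 518 each: d_min = (z_{α/2} + z_β)·√(2/n).
z-sum = 1.960 + 1.036 = 2.996.
d_min = 2.996 × √(2/518) = 2.996 × 0.0621 = 0.186.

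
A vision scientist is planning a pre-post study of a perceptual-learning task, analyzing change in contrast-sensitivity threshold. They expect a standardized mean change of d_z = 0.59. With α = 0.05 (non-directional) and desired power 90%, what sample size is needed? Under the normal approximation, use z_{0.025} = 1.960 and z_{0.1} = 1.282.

For a paired (one-sample on differences) test: n = ((z_{α/2} + z_β) / d)².
z_{α/2} + z_β = 1.960 + 1.282 = 3.242.
n = (3.242 / 0.59)² = 5.495² = 30.19.
Round up.

n = 31 pairs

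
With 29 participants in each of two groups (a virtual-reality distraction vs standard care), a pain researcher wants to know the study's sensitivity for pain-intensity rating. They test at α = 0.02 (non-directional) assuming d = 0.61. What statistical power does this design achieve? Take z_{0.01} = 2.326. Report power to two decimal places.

power ≈ 0.50

For two equal groups, power = Φ(d·√(n/2) − z_{α/2}).
d·√(n/2) = 0.61 × √(29/2) = 0.61 × 3.808 = 2.323.
z_β = 2.323 − 2.326 = -0.003.
Power = Φ(-0.003) = 0.499.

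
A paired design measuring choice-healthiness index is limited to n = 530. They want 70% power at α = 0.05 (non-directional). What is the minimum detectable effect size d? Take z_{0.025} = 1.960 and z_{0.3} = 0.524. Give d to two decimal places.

For a single sample (or paired design) of n = 530: d_min = (z_{α/2} + z_β)/√n.
z-sum = 1.960 + 0.524 = 2.484.
d_min = 2.484 / √530 = 2.484 / 23.022 = 0.108.

d_min ≈ 0.11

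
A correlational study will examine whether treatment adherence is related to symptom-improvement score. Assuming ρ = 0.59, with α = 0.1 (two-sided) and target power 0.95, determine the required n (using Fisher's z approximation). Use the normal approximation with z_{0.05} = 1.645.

n = 27

Fisher's z: C = ½·ln((1+r)/(1−r)) = ½·ln(3.8780) = 0.6777.
n = ((z_{α/2} + z_β)/C)² + 3.
(1.645 + 1.645) / 0.6777 = 3.290 / 0.6777 = 4.855.
n = 4.855² + 3 = 23.57 + 3 = 26.6.
Round up.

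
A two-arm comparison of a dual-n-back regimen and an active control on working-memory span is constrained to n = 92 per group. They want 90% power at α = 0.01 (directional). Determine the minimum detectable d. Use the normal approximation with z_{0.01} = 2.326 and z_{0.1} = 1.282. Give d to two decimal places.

d_min ≈ 0.53

For two independent groups of n = 92 each: d_min = (z_{α} + z_β)·√(2/n).
z-sum = 2.326 + 1.282 = 3.608.
d_min = 3.608 × √(2/92) = 3.608 × 0.1474 = 0.532.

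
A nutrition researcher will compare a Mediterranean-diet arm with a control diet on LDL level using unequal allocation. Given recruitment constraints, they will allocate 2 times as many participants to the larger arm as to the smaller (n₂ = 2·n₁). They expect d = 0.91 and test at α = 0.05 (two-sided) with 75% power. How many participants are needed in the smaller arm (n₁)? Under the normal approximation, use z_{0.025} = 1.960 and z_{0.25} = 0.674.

n₁ = 13

With allocation ratio k = n₂/n₁ = 2, Var(x̄₁−x̄₂) = σ²(1/n₁ + 1/(k·n₁)) = σ²·(k+1)/(k·n₁).
So n₁ = (1 + 1/k)·((z_{α/2} + z_β)/d)² = 1.500 × (2.634/0.91)².
n₁ = 1.500 × 8.38 = 12.6.
Round up: n₁ = 13, giving n₂ = 2 × 13 = 26.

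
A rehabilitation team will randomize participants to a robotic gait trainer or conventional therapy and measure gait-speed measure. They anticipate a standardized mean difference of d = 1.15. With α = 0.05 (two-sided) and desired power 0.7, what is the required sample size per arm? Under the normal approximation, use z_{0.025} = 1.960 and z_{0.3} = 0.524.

n = 10 per group

For two independent groups with equal n: n = 2·((z_{α/2} + z_β) / d)².
z_{α/2} + z_β = 1.960 + 0.524 = 2.484.
n = 2 × (2.484 / 1.15)² = 2 × 2.160² = 2 × 4.67 = 9.3.
Round up to the next whole participant.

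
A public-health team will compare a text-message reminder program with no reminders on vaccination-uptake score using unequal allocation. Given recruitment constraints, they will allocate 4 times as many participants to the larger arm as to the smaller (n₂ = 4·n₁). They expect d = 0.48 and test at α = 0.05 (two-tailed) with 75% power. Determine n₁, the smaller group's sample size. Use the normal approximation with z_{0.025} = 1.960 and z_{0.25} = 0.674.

n₁ = 38

With allocation ratio k = n₂/n₁ = 4, Var(x̄₁−x̄₂) = σ²(1/n₁ + 1/(k·n₁)) = σ²·(k+1)/(k·n₁).
So n₁ = (1 + 1/k)·((z_{α/2} + z_β)/d)² = 1.250 × (2.634/0.48)².
n₁ = 1.250 × 30.11 = 37.6.
Round up: n₁ = 38, giving n₂ = 4 × 38 = 152.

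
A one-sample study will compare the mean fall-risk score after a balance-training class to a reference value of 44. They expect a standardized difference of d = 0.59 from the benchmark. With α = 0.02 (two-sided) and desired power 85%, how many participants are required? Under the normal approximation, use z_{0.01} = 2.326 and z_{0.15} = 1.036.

For a one-sample test: n = ((z_{α/2} + z_β) / d)².
z_{α/2} + z_β = 2.326 + 1.036 = 3.362.
n = (3.362 / 0.59)² = 5.698² = 32.47.
Round up.

n = 33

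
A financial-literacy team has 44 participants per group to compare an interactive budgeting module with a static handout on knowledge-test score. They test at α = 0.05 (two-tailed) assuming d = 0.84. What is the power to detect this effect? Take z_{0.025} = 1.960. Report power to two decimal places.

power ≈ 0.98

For two equal groups, power = Φ(d·√(n/2) − z_{α/2}).
d·√(n/2) = 0.84 × √(44/2) = 0.84 × 4.690 = 3.940.
z_β = 3.940 − 1.960 = 1.980.
Power = Φ(1.980) = 0.976.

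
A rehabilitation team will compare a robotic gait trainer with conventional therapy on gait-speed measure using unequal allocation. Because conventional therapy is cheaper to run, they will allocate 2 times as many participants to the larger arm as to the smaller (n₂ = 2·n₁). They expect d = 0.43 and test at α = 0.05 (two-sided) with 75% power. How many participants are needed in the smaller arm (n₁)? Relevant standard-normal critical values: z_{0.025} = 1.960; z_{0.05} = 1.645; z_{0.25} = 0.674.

n₁ = 57

With allocation ratio k = n₂/n₁ = 2, Var(x̄₁−x̄₂) = σ²(1/n₁ + 1/(k·n₁)) = σ²·(k+1)/(k·n₁).
So n₁ = (1 + 1/k)·((z_{α/2} + z_β)/d)² = 1.500 × (2.634/0.43)².
n₁ = 1.500 × 37.52 = 56.3.
Round up: n₁ = 57, giving n₂ = 2 × 57 = 114.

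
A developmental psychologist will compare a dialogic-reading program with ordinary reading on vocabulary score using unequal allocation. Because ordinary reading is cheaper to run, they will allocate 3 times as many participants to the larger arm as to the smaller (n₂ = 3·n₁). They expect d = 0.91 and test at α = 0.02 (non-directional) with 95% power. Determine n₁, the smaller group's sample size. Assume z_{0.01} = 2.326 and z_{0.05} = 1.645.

With allocation ratio k = n₂/n₁ = 3, Var(x̄₁−x̄₂) = σ²(1/n₁ + 1/(k·n₁)) = σ²·(k+1)/(k·n₁).
So n₁ = (1 + 1/k)·((z_{α/2} + z_β)/d)² = 1.333 × (3.971/0.91)².
n₁ = 1.333 × 19.04 = 25.4.
Round up: n₁ = 26, giving n₂ = 3 × 26 = 78.

n₁ = 26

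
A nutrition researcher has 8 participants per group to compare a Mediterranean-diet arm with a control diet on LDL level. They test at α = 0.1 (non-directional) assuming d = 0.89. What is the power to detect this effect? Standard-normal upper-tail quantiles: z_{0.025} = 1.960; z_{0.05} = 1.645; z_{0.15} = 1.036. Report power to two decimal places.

For two equal groups, power = Φ(d·√(n/2) − z_{α/2}).
d·√(n/2) = 0.89 × √(8/2) = 0.89 × 2.000 = 1.780.
z_β = 1.780 − 1.645 = 0.135.
Power = Φ(0.135) = 0.554.

power ≈ 0.55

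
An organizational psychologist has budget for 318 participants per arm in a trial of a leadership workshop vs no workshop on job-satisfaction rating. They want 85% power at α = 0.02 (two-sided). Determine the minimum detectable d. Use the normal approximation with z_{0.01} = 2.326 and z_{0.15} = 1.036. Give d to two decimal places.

For two independent groups of n = 318 each: d_min = (z_{α/2} + z_β)·√(2/n).
z-sum = 2.326 + 1.036 = 3.362.
d_min = 3.362 × √(2/318) = 3.362 × 0.0793 = 0.267.

d_min ≈ 0.27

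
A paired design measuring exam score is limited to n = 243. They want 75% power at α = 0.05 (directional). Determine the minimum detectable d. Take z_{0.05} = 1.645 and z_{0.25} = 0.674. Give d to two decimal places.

d_min ≈ 0.15

For a single sample (or paired design) of n = 243: d_min = (z_{α} + z_β)/√n.
z-sum = 1.645 + 0.674 = 2.319.
d_min = 2.319 / √243 = 2.319 / 15.588 = 0.149.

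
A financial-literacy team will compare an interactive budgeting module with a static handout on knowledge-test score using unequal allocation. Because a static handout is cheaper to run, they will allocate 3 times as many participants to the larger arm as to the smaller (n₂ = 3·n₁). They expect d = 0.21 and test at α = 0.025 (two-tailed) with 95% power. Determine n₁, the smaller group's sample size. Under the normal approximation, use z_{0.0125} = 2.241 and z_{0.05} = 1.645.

n₁ = 457

With allocation ratio k = n₂/n₁ = 3, Var(x̄₁−x̄₂) = σ²(1/n₁ + 1/(k·n₁)) = σ²·(k+1)/(k·n₁).
So n₁ = (1 + 1/k)·((z_{α/2} + z_β)/d)² = 1.333 × (3.886/0.21)².
n₁ = 1.333 × 342.43 = 456.6.
Round up: n₁ = 457, giving n₂ = 3 × 457 = 1371.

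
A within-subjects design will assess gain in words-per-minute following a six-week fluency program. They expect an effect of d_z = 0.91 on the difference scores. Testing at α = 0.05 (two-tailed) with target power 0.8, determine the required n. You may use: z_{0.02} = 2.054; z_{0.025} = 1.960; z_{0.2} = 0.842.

n = 10 pairs

For a paired (one-sample on differences) test: n = ((z_{α/2} + z_β) / d)².
z_{α/2} + z_β = 1.960 + 0.842 = 2.802.
n = (2.802 / 0.91)² = 3.079² = 9.48.
Round up.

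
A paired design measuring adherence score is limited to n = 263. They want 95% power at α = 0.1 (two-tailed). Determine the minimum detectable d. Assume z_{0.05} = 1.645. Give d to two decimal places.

For a single sample (or paired design) of n = 263: d_min = (z_{α/2} + z_β)/√n.
z-sum = 1.645 + 1.645 = 3.290.
d_min = 3.290 / √263 = 3.290 / 16.217 = 0.203.

d_min ≈ 0.20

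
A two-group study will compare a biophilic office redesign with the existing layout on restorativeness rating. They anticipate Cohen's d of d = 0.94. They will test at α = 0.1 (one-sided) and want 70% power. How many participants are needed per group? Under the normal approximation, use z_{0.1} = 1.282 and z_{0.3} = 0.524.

n = 8 per group

For two independent groups with equal n: n = 2·((z_{α} + z_β) / d)².
z_{α} + z_β = 1.282 + 0.524 = 1.806.
n = 2 × (1.806 / 0.94)² = 2 × 1.921² = 2 × 3.69 = 7.4.
Round up to the next whole participant.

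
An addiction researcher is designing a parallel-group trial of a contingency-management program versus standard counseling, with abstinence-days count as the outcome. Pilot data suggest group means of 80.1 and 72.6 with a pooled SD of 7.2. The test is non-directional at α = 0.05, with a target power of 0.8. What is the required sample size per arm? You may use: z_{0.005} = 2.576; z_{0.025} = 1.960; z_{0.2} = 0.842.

n = 15 per group

Cohen's d = |M₁ − M₂| / SD_pooled = |80.1 − 72.6| / 7.2 = 7.5 / 7.2 = 1.042.
For two independent groups with equal n: n = 2·((z_{α/2} + z_β) / d)².
z_{α/2} + z_β = 1.960 + 0.842 = 2.802.
n = 2 × (2.802 / 1.042)² = 2 × 2.689² = 2 × 7.23 = 14.5.
Round up to the next whole participant.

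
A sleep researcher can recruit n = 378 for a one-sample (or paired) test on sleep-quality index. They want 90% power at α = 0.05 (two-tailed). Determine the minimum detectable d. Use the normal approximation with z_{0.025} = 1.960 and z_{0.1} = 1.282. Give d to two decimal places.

d_min ≈ 0.17

For a single sample (or paired design) of n = 378: d_min = (z_{α/2} + z_β)/√n.
z-sum = 1.960 + 1.282 = 3.242.
d_min = 3.242 / √378 = 3.242 / 19.442 = 0.167.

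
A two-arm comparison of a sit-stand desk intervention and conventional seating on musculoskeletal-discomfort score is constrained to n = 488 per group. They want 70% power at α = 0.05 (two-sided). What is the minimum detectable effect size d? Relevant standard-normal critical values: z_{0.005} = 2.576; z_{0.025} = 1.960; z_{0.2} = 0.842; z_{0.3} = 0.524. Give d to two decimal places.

d_min ≈ 0.16

For two independent groups of n = 488 each: d_min = (z_{α/2} + z_β)·√(2/n).
z-sum = 1.960 + 0.524 = 2.484.
d_min = 2.484 × √(2/488) = 2.484 × 0.0640 = 0.159.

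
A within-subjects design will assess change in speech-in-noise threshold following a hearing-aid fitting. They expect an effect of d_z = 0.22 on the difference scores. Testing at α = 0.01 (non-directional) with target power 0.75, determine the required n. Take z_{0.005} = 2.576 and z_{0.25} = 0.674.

For a paired (one-sample on differences) test: n = ((z_{α/2} + z_β) / d)².
z_{α/2} + z_β = 2.576 + 0.674 = 3.250.
n = (3.250 / 0.22)² = 14.773² = 218.23.
Round up.

n = 219 pairs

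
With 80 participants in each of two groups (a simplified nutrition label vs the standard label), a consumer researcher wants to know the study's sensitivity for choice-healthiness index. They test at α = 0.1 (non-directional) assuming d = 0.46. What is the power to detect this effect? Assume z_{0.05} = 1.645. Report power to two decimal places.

For two equal groups, power = Φ(d·√(n/2) − z_{α/2}).
d·√(n/2) = 0.46 × √(80/2) = 0.46 × 6.325 = 2.909.
z_β = 2.909 − 1.645 = 1.264.
Power = Φ(1.264) = 0.897.

power ≈ 0.90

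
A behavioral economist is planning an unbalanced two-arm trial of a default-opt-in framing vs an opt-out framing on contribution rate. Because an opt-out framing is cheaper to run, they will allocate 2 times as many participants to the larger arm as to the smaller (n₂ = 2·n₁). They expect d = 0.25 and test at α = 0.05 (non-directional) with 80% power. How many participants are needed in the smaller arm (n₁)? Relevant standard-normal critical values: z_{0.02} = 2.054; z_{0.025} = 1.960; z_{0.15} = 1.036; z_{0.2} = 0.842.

n₁ = 189

With allocation ratio k = n₂/n₁ = 2, Var(x̄₁−x̄₂) = σ²(1/n₁ + 1/(k·n₁)) = σ²·(k+1)/(k·n₁).
So n₁ = (1 + 1/k)·((z_{α/2} + z_β)/d)² = 1.500 × (2.802/0.25)².
n₁ = 1.500 × 125.62 = 188.4.
Round up: n₁ = 189, giving n₂ = 2 × 189 = 378.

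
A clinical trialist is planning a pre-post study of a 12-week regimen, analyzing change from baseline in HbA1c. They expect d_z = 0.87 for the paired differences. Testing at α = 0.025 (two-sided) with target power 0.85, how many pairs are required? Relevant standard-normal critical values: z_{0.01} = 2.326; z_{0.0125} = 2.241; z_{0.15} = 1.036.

n = 15 pairs

For a paired (one-sample on differences) test: n = ((z_{α/2} + z_β) / d)².
z_{α/2} + z_β = 2.241 + 1.036 = 3.277.
n = (3.277 / 0.87)² = 3.767² = 14.19.
Round up.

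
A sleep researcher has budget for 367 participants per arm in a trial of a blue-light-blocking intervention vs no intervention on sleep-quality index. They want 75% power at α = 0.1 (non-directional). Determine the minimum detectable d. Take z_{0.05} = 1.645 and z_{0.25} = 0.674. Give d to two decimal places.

d_min ≈ 0.17

For two independent groups of n = 367 each: d_min = (z_{α/2} + z_β)·√(2/n).
z-sum = 1.645 + 0.674 = 2.319.
d_min = 2.319 × √(2/367) = 2.319 × 0.0738 = 0.171.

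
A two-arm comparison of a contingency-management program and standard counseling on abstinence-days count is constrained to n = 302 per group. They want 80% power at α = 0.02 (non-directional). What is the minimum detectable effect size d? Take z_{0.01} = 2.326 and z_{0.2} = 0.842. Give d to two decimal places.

For two independent groups of n = 302 each: d_min = (z_{α/2} + z_β)·√(2/n).
z-sum = 2.326 + 0.842 = 3.168.
d_min = 3.168 × √(2/302) = 3.168 × 0.0814 = 0.258.

d_min ≈ 0.26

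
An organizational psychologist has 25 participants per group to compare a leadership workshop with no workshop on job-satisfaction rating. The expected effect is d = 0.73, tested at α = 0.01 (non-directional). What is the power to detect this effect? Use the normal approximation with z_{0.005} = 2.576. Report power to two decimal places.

For two equal groups, power = Φ(d·√(n/2) − z_{α/2}).
d·√(n/2) = 0.73 × √(25/2) = 0.73 × 3.536 = 2.581.
z_β = 2.581 − 2.576 = 0.005.
Power = Φ(0.005) = 0.502.

power ≈ 0.50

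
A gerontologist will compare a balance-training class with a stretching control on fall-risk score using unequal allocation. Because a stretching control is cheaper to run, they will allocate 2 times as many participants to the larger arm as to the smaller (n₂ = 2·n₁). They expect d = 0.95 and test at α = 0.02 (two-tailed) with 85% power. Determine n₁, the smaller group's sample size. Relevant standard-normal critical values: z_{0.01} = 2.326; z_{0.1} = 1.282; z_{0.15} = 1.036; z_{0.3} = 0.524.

With allocation ratio k = n₂/n₁ = 2, Var(x̄₁−x̄₂) = σ²(1/n₁ + 1/(k·n₁)) = σ²·(k+1)/(k·n₁).
So n₁ = (1 + 1/k)·((z_{α/2} + z_β)/d)² = 1.500 × (3.362/0.95)².
n₁ = 1.500 × 12.52 = 18.8.
Round up: n₁ = 19, giving n₂ = 2 × 19 = 38.

n₁ = 19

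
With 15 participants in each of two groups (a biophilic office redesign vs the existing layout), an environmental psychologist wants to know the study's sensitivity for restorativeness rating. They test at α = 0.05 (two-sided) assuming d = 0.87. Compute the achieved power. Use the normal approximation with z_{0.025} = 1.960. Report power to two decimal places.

power ≈ 0.66

For two equal groups, power = Φ(d·√(n/2) − z_{α/2}).
d·√(n/2) = 0.87 × √(15/2) = 0.87 × 2.739 = 2.383.
z_β = 2.383 − 1.960 = 0.423.
Power = Φ(0.423) = 0.664.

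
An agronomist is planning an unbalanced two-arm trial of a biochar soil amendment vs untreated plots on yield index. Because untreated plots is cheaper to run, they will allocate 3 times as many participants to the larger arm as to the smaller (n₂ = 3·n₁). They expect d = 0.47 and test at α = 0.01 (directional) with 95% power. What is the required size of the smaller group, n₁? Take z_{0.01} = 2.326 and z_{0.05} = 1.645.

n₁ = 96

With allocation ratio k = n₂/n₁ = 3, Var(x̄₁−x̄₂) = σ²(1/n₁ + 1/(k·n₁)) = σ²·(k+1)/(k·n₁).
So n₁ = (1 + 1/k)·((z_{α} + z_β)/d)² = 1.333 × (3.971/0.47)².
n₁ = 1.333 × 71.38 = 95.2.
Round up: n₁ = 96, giving n₂ = 3 × 96 = 288.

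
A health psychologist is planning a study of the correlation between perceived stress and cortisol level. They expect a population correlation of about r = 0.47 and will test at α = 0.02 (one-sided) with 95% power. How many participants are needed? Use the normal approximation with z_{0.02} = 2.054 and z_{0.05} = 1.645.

n = 56

Fisher's z: C = ½·ln((1+r)/(1−r)) = ½·ln(2.7736) = 0.5101.
n = ((z_{α} + z_β)/C)² + 3.
(2.054 + 1.645) / 0.5101 = 3.699 / 0.5101 = 7.252.
n = 7.252² + 3 = 52.58 + 3 = 55.6.
Round up.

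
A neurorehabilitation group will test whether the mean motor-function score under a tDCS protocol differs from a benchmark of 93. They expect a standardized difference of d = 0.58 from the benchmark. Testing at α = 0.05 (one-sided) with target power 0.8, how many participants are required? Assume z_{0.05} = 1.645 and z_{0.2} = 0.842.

For a one-sample test: n = ((z_{α} + z_β) / d)².
z_{α} + z_β = 1.645 + 0.842 = 2.487.
n = (2.487 / 0.58)² = 4.288² = 18.39.
Round up.

n = 19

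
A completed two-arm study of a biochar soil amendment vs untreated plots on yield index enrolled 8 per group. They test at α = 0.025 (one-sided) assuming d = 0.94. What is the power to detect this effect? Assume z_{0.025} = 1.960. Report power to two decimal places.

power ≈ 0.47

For two equal groups, power = Φ(d·√(n/2) − z_{α}).
d·√(n/2) = 0.94 × √(8/2) = 0.94 × 2.000 = 1.880.
z_β = 1.880 − 1.960 = -0.080.
Power = Φ(-0.080) = 0.468.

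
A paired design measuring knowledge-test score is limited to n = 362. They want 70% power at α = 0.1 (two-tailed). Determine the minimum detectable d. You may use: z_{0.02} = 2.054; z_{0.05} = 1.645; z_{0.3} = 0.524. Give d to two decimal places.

d_min ≈ 0.11

For a single sample (or paired design) of n = 362: d_min = (z_{α/2} + z_β)/√n.
z-sum = 1.645 + 0.524 = 2.169.
d_min = 2.169 / √362 = 2.169 / 19.026 = 0.114.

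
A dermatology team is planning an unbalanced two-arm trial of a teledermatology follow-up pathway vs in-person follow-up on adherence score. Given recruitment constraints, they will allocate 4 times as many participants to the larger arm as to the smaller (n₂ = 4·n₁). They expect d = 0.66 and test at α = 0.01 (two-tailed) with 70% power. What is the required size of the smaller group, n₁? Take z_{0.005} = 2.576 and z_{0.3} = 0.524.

n₁ = 28

With allocation ratio k = n₂/n₁ = 4, Var(x̄₁−x̄₂) = σ²(1/n₁ + 1/(k·n₁)) = σ²·(k+1)/(k·n₁).
So n₁ = (1 + 1/k)·((z_{α/2} + z_β)/d)² = 1.250 × (3.100/0.66)².
n₁ = 1.250 × 22.06 = 27.6.
Round up: n₁ = 28, giving n₂ = 4 × 28 = 112.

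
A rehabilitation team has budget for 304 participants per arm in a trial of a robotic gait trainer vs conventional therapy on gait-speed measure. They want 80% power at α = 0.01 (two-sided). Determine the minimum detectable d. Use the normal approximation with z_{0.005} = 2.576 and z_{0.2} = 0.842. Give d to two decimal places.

For two independent groups of n = 304 each: d_min = (z_{α/2} + z_β)·√(2/n).
z-sum = 2.576 + 0.842 = 3.418.
d_min = 3.418 × √(2/304) = 3.418 × 0.0811 = 0.277.

d_min ≈ 0.28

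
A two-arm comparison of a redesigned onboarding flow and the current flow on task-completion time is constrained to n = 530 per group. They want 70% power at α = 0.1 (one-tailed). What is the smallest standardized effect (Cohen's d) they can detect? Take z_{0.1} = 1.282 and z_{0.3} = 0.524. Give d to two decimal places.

d_min ≈ 0.11

For two independent groups of n = 530 each: d_min = (z_{α} + z_β)·√(2/n).
z-sum = 1.282 + 0.524 = 1.806.
d_min = 1.806 × √(2/530) = 1.806 × 0.0614 = 0.111.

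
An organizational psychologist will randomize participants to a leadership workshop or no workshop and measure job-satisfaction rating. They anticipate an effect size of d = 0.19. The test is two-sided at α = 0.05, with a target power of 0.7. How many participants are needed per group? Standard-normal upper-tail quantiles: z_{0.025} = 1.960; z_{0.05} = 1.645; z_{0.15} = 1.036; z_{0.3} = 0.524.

n = 342 per group

For two independent groups with equal n: n = 2·((z_{α/2} + z_β) / d)².
z_{α/2} + z_β = 1.960 + 0.524 = 2.484.
n = 2 × (2.484 / 0.19)² = 2 × 13.074² = 2 × 170.92 = 341.8.
Round up to the next whole participant.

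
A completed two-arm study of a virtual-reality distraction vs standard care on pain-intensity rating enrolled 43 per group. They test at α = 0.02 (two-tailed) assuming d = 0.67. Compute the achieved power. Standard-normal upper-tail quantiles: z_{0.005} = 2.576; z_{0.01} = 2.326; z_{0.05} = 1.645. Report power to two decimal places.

For two equal groups, power = Φ(d·√(n/2) − z_{α/2}).
d·√(n/2) = 0.67 × √(43/2) = 0.67 × 4.637 = 3.107.
z_β = 3.107 − 2.326 = 0.781.
Power = Φ(0.781) = 0.782.

power ≈ 0.78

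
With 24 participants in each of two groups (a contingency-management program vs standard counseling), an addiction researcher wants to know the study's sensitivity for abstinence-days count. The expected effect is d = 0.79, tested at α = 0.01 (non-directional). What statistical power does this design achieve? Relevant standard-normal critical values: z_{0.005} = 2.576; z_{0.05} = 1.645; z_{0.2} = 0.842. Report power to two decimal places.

power ≈ 0.56

For two equal groups, power = Φ(d·√(n/2) − z_{α/2}).
d·√(n/2) = 0.79 × √(24/2) = 0.79 × 3.464 = 2.737.
z_β = 2.737 − 2.576 = 0.161.
Power = Φ(0.161) = 0.564.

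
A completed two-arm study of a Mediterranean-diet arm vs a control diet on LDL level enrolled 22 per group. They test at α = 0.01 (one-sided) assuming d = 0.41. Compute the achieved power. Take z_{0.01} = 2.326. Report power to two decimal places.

For two equal groups, power = Φ(d·√(n/2) − z_{α}).
d·√(n/2) = 0.41 × √(22/2) = 0.41 × 3.317 = 1.360.
z_β = 1.360 − 2.326 = -0.966.
Power = Φ(-0.966) = 0.167.

power ≈ 0.17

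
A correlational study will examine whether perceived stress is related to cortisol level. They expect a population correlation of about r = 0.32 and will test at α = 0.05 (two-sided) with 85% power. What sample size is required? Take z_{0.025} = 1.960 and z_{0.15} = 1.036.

n = 85

Fisher's z: C = ½·ln((1+r)/(1−r)) = ½·ln(1.9412) = 0.3316.
n = ((z_{α/2} + z_β)/C)² + 3.
(1.960 + 1.036) / 0.3316 = 2.996 / 0.3316 = 9.035.
n = 9.035² + 3 = 81.63 + 3 = 84.6.
Round up.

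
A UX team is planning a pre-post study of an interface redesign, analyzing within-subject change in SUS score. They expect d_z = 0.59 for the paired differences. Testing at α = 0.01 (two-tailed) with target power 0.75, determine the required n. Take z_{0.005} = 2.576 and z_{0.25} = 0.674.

For a paired (one-sample on differences) test: n = ((z_{α/2} + z_β) / d)².
z_{α/2} + z_β = 2.576 + 0.674 = 3.250.
n = (3.250 / 0.59)² = 5.508² = 30.34.
Round up.

n = 31 pairs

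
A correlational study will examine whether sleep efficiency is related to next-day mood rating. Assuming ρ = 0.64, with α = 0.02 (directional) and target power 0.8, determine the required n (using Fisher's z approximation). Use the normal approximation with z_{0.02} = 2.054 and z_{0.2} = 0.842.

Fisher's z: C = ½·ln((1+r)/(1−r)) = ½·ln(4.5556) = 0.7582.
n = ((z_{α} + z_β)/C)² + 3.
(2.054 + 0.842) / 0.7582 = 2.896 / 0.7582 = 3.820.
n = 3.820² + 3 = 14.59 + 3 = 17.6.
Round up.

n = 18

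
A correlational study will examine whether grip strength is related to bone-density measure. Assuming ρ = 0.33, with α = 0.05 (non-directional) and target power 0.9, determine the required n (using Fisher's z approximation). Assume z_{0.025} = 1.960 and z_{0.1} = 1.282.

Fisher's z: C = ½·ln((1+r)/(1−r)) = ½·ln(1.9851) = 0.3428.
n = ((z_{α/2} + z_β)/C)² + 3.
(1.960 + 1.282) / 0.3428 = 3.242 / 0.3428 = 9.457.
n = 9.457² + 3 = 89.44 + 3 = 92.4.
Round up.

n = 93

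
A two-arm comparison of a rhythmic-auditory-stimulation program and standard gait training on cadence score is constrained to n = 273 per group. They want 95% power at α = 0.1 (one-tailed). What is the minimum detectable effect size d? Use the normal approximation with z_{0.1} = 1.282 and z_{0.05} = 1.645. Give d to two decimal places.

For two independent groups of n = 273 each: d_min = (z_{α} + z_β)·√(2/n).
z-sum = 1.282 + 1.645 = 2.927.
d_min = 2.927 × √(2/273) = 2.927 × 0.0856 = 0.251.

d_min ≈ 0.25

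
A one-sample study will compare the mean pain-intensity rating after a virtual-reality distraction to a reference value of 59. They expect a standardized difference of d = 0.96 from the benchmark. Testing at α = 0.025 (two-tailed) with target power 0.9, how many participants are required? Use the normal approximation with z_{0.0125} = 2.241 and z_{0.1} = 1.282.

For a one-sample test: n = ((z_{α/2} + z_β) / d)².
z_{α/2} + z_β = 2.241 + 1.282 = 3.523.
n = (3.523 / 0.96)² = 3.670² = 13.47.
Round up.

n = 14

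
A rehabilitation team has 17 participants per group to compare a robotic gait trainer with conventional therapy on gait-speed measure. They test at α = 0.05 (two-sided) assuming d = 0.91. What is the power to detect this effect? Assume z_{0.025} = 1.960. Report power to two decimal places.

power ≈ 0.76

For two equal groups, power = Φ(d·√(n/2) − z_{α/2}).
d·√(n/2) = 0.91 × √(17/2) = 0.91 × 2.915 = 2.653.
z_β = 2.653 − 1.960 = 0.693.
Power = Φ(0.693) = 0.756.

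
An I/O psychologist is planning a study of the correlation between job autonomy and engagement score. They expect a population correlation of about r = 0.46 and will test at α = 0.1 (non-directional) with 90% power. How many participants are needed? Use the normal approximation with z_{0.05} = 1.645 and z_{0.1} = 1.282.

n = 38

Fisher's z: C = ½·ln((1+r)/(1−r)) = ½·ln(2.7037) = 0.4973.
n = ((z_{α/2} + z_β)/C)² + 3.
(1.645 + 1.282) / 0.4973 = 2.927 / 0.4973 = 5.886.
n = 5.886² + 3 = 34.64 + 3 = 37.6.
Round up.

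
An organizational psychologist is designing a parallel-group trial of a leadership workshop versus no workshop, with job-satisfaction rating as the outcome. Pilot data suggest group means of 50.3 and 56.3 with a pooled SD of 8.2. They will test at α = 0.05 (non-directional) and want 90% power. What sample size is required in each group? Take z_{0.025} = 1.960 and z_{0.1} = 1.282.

n = 40 per group

Cohen's d = |M₁ − M₂| / SD_pooled = |50.3 − 56.3| / 8.2 = 6.0 / 8.2 = 0.732.
For two independent groups with equal n: n = 2·((z_{α/2} + z_β) / d)².
z_{α/2} + z_β = 1.960 + 1.282 = 3.242.
n = 2 × (3.242 / 0.732)² = 2 × 4.429² = 2 × 19.62 = 39.2.
Round up to the next whole participant.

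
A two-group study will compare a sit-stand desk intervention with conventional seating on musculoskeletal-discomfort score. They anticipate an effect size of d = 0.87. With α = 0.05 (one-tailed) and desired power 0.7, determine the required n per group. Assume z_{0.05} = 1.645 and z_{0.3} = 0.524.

For two independent groups with equal n: n = 2·((z_{α} + z_β) / d)².
z_{α} + z_β = 1.645 + 0.524 = 2.169.
n = 2 × (2.169 / 0.87)² = 2 × 2.493² = 2 × 6.22 = 12.4.
Round up to the next whole participant.

n = 13 per group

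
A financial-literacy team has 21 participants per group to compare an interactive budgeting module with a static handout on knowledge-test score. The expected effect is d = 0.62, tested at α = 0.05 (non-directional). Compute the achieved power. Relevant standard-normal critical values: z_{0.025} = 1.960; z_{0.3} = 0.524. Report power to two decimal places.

power ≈ 0.52

For two equal groups, power = Φ(d·√(n/2) − z_{α/2}).
d·√(n/2) = 0.62 × √(21/2) = 0.62 × 3.240 = 2.009.
z_β = 2.009 − 1.960 = 0.049.
Power = Φ(0.049) = 0.520.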